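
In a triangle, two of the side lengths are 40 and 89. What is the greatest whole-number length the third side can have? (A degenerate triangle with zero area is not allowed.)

128

The third side must be less than 40 + 89 = 129.
The largest integer below 129 is 128.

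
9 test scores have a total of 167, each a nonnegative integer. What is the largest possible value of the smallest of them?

18

The average is 167/9 < 19, so some value is ≤ 18.
Achievable: 4 of them at 18 and 5 at 19 total 167.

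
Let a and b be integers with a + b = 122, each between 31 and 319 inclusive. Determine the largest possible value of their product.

3721

ab = a(122 − a) is maximized when a is as near 122/2 as the bounds allow.
Taking a = 61 and b = 61 (both in [31, 319]) gives ab = 3721.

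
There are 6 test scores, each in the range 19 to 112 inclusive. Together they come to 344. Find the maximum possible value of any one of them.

112

Maximizing one value means minimizing the remaining 5.
The other 5 contribute at least 5 × 19 = 95, leaving at most 344 − 95 = 249.
But each score is capped at 112, so the maximum is 112.
Achievable: one at 112 and the other 5 totalling 232, which fits since 5 × 19 ≤ 232 ≤ 5 × 112.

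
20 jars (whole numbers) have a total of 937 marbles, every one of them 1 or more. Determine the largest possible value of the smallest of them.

The 20 values sum to 937, so their minimum is at most ⌊937/20⌋ = 46.
Equality holds with 3 values of 46 and 17 values of 47.

46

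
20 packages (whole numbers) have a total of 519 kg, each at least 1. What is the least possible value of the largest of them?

If every one of the 20 were at most 25, the total would be at most 20 × 25 = 500 < 519.
Taking 1 copy of 25 and 19 copies of 26 gives exactly 519, so 26 is attained.

26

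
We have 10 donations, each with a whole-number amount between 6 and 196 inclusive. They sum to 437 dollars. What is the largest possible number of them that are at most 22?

Each value at 22 or below falls at least 196 − 22 = 174 short of the ceiling 196.
The ceiling total is 10 × 196 = 1960, and we need 437, so at most ⌊(1960 − 437)/174⌋ = 8 can be that low.
k = 8 is achieved by 8 values at 22 and 2 at 196, total 568; lower one of the 196's by 131 (still > 22) to reach 437.

8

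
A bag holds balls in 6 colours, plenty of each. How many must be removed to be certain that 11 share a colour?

In the worst case you draw 10 of each of the 6 colours: 6 × 10 = 60.
One more forces 11 of some colour, so 60 + 1 = 61.

61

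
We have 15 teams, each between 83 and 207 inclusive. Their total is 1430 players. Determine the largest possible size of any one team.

Maximizing one value means minimizing the remaining 14.
The other 14 contribute at least 14 × 83 = 1162, leaving at most 1430 − 1162 = 268.
But each team is capped at 207, so the maximum is 207.
Achievable: one at 207 and the other 14 totalling 1223, which fits since 14 × 83 ≤ 1223 ≤ 14 × 207.

207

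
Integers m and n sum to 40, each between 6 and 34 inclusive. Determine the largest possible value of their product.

400

For a fixed sum, the product mn is largest when m and n are as close as possible.
Taking m = 20 and n = 20 (both in [6, 34]) gives mn = 400.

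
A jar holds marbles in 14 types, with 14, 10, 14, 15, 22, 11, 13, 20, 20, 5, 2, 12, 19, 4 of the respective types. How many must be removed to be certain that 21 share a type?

In the worst case you take as many as possible of each type without reaching 21: 14 + 10 + 14 + 15 + 20 + 11 + 13 + 20 + 20 + 5 + 2 + 12 + 19 + 4 = 179.
The next one must give 21 of some type, so 179 + 1 = 180.

180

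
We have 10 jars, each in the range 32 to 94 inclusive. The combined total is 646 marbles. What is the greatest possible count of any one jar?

To make one jar as large as possible, make the other 9 as small as possible.
The other 9 contribute at least 9 × 32 = 288, leaving at most 646 − 288 = 358.
But each jar is capped at 94, so the maximum is 94.
Achievable: one at 94 and the other 9 totalling 552, which fits since 9 × 32 ≤ 552 ≤ 9 × 94.

94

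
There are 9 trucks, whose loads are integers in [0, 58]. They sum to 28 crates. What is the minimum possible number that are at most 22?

8

If only k of them are at most 22, the other 9 − k are at least 23, so the total is at least (9 − k)·23 + k·0.
This is ≤ 28, so (9 − k)·23 + 0k ≤ 28, which gives k ≥ 8.
Exactly 8 works: 8 values at 0 and 1 at 23 total 23; raise one of the low values by 5 (still ≤ 22) to hit 28.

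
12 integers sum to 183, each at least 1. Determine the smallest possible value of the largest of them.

16

Some value must be at least ⌈183/12⌉ = 16, since 12 × 15 = 180 < 183.
Equality holds with 3 values of 16 and 9 values of 15.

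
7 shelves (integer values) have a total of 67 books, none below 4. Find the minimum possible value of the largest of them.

Some value must be at least ⌈67/7⌉ = 10, since 7 × 9 = 63 < 67.
Taking 3 copies of 9 and 4 copies of 10 gives exactly 67, so 10 is attained.

10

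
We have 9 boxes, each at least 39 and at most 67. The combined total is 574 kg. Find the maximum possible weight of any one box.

To make one box as large as possible, make the other 8 as small as possible.
The other 8 contribute at least 8 × 39 = 312, leaving at most 574 − 312 = 262.
But each box is capped at 67, so the maximum is 67.
Achievable: one at 67 and the other 8 totalling 507, which fits since 8 × 39 ≤ 507 ≤ 8 × 67.

67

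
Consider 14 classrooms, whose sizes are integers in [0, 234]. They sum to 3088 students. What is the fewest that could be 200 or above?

Suppose at most 14 − j of them reach 200; then j values are ≤ 199 and the rest ≤ 234.
The total is then ≤ 199·j + 234·(14 − j) = 3276 − 35j. For this to be ≥ 3088 we need j ≤ 5, so at least 14 − 5 = 9 must reach 200.
Exactly 9 works: 9 values at 234 and 5 at 199 total 3101; lower one of the high values by 13 (still ≥ 200) to hit 3088.

9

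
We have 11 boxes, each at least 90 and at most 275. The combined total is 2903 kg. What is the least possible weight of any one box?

To make one box as small as possible, make the other 10 as large as possible.
The other 10 contribute at most 10 × 275 = 2750, leaving at least 2903 − 2750 = 153.
Since 153 ≥ 90, this is achievable: one at 153 and 10 at 275.

153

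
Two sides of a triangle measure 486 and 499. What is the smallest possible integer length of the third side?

14

The third side must exceed |486 − 499| = 13.
The smallest integer above 13 is 14.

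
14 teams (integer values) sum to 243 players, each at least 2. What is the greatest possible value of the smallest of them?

17

The average is 243/14 < 18, so some value is ≤ 17.
Achievable: 9 of them at 17 and 5 at 18 total 243.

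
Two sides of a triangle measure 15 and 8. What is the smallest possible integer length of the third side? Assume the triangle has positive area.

The third side must exceed |15 − 8| = 7.
The smallest integer above 7 is 8.

8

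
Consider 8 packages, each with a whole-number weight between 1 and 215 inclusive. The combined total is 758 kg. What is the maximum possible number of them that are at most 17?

4

Each value at 17 or below falls at least 215 − 17 = 198 short of the ceiling 215.
The ceiling total is 8 × 215 = 1720, and we need 758, so at most ⌊(1720 − 758)/198⌋ = 4 can be that low.
k = 4 is achieved by 4 values at 17 and 4 at 215, total 928; lower one of the 215's by 170 (still > 17) to reach 758.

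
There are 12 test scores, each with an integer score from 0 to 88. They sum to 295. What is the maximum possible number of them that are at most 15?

10

Each value at 15 or below falls at least 88 − 15 = 73 short of the ceiling 88.
The ceiling total is 12 × 88 = 1056, and we need 295, so at most ⌊(1056 − 295)/73⌋ = 10 can be that low.
k = 10 is achieved by 10 values at 15 and 2 at 88, total 326; lower one of the 88's by 31 (still > 15) to reach 295.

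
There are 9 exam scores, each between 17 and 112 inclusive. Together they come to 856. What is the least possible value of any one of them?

Minimizing one value means maximizing the remaining 8.
The other 8 can take up 8 × 112 = 896 ≥ 856 − 17, so one score can sit at its floor of 17.
Achievable: one at 17 and the other 8 totalling 839, which fits since 8 × 17 ≤ 839 ≤ 8 × 112.

17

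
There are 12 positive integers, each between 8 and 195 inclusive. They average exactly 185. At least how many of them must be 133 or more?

The total is 12 × 185 = 2220.
Each value short of 133 is at most 132, costing at least 195 − 132 = 63 against the maximum total of 2340.
We can afford to lose at most 2340 − 2220 = 120, so at most ⌊120/63⌋ = 1 fall short, and at least 11 are ≥ 133.
Exactly 11 works: 11 values at 195 and 1 at 132 total 2277; lower one of the high values by 57 (still ≥ 133) to hit 2220.

11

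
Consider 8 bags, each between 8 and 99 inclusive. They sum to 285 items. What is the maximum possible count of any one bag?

99

To make one bag as large as possible, make the other 7 as small as possible.
The other 7 contribute at least 7 × 8 = 56, leaving at most 285 − 56 = 229.
But each bag is capped at 99, so the maximum is 99.
Achievable: one at 99 and the other 7 totalling 186, which fits since 7 × 8 ≤ 186 ≤ 7 × 99.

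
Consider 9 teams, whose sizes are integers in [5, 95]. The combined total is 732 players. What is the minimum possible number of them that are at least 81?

If only k of them are at least 81, the other 9 − k are at most 80, so the total is at most k·95 + (9 − k)·80.
This must reach 732, so k·95 + (9 − k)·80 ≥ 732, giving k ≥ 1.
Exactly 1 works: 1 value at 95 and 8 at 80 total 735; lower one of the high values by 3 (still ≥ 81) to hit 732.

1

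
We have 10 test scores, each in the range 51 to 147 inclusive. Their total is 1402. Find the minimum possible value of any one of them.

Minimizing one value means maximizing the remaining 9.
The other 9 contribute at most 9 × 147 = 1323, leaving at least 1402 − 1323 = 79.
Since 79 ≥ 51, this is achievable: one at 79 and 9 at 147.

79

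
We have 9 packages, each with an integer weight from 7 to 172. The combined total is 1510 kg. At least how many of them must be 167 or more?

Suppose at most 9 − j of them reach 167; then j values are ≤ 166 and the rest ≤ 172.
The total is then ≤ 166·j + 172·(9 − j) = 1548 − 6j. For this to be ≥ 1510 we need j ≤ 6, so at least 9 − 6 = 3 must reach 167.
Exactly 3 works: 3 values at 172 and 6 at 166 total 1512; lower one of the high values by 2 (still ≥ 167) to hit 1510.

3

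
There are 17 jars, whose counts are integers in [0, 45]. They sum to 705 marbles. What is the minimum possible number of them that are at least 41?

Suppose at most 17 − j of them reach 41; then j values are ≤ 40 and the rest ≤ 45.
The total is then ≤ 40·j + 45·(17 − j) = 765 − 5j. For this to be ≥ 705 we need j ≤ 12, so at least 17 − 12 = 5 must reach 41.
Exactly 5 works: 5 values at 45 and 12 at 40 total 705.

5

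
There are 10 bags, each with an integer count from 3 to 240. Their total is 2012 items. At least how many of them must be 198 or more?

1

Suppose at most 10 − j of them reach 198; then j values are ≤ 197 and the rest ≤ 240.
The total is then ≤ 197·j + 240·(10 − j) = 2400 − 43j. For this to be ≥ 2012 we need j ≤ 9, so at least 10 − 9 = 1 must reach 198.
Exactly 1 works: 1 value at 240 and 9 at 197 total 2013; lower one of the high values by 1 (still ≥ 198) to hit 2012.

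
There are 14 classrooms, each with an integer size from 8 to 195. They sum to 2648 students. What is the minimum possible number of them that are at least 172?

11

Suppose at most 14 − j of them reach 172; then j values are ≤ 171 and the rest ≤ 195.
The total is then ≤ 171·j + 195·(14 − j) = 2730 − 24j. For this to be ≥ 2648 we need j ≤ 3, so at least 14 − 3 = 11 must reach 172.
Exactly 11 works: 11 values at 195 and 3 at 171 total 2658; lower one of the high values by 10 (still ≥ 172) to hit 2648.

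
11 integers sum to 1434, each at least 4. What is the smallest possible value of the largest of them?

131

Some value must be at least ⌈1434/11⌉ = 131, since 11 × 130 = 1430 < 1434.
Equality holds with 4 values of 131 and 7 values of 130.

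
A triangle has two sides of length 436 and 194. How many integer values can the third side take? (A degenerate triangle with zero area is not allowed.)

The triangle inequality gives |436 − 194| < c < 436 + 194, i.e. 242 < c < 630.
So c can be any integer from 243 to 629: 387 values.

387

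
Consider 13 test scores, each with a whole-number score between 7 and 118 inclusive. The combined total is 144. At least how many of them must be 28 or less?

Let j be the number exceeding 28. Then the total is ≥ 29·j + 7·(13 − j) = 91 + 22j.
So 22j ≤ 53 and j ≤ 2; hence at least 13 − 2 = 11 are ≤ 28.
Exactly 11 works: 11 values at 7 and 2 at 29 total 135; raise one of the low values by 9 (still ≤ 28) to hit 144.

11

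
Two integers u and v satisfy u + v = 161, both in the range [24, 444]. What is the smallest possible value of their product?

For a fixed sum, uv is smallest when u and v are as far apart as possible.
The extreme feasible split is u = 24, v = 137, giving uv = 3288.

3288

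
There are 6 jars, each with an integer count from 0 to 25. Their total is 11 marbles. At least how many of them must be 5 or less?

If only k of them are at most 5, the other 6 − k are at least 6, so the total is at least (6 − k)·6 + k·0.
This is ≤ 11, so (6 − k)·6 + 0k ≤ 11, which gives k ≥ 5.
Exactly 5 works: 5 values at 0 and 1 at 6 total 6; raise one of the low values by 5 (still ≤ 5) to hit 11.

5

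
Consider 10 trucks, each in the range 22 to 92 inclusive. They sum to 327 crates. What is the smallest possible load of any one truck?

To make one truck as small as possible, make the other 9 as large as possible.
The other 9 can take up 9 × 92 = 828 ≥ 327 − 22, so one truck can sit at its floor of 22.
Achievable: one at 22 and the other 9 totalling 305, which fits since 9 × 22 ≤ 305 ≤ 9 × 92.

22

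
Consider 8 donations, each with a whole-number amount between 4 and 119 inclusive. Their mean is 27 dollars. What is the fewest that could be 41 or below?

The total is 8 × 27 = 216.
Each value above 41 is at least 42, contributing at least 42 − 4 = 38 above the floor 4.
The sum exceeds the floor total 32 by 184, so at most ⌊184/38⌋ = 4 exceed 41, and at least 4 are ≤ 41.
Exactly 4 works: 4 values at 4 and 4 at 42 total 184; raise one of the low values by 32 (still ≤ 41) to hit 216.

4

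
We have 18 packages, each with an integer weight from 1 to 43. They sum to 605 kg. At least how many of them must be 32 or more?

4

If only k of them are at least 32, the other 18 − k are at most 31, so the total is at most k·43 + (18 − k)·31.
This must reach 605, so k·43 + (18 − k)·31 ≥ 605, giving k ≥ 4.
Exactly 4 works: 4 values at 43 and 14 at 31 total 606; lower one of the high values by 1 (still ≥ 32) to hit 605.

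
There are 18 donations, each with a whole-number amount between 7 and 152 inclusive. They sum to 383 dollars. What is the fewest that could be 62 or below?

If only k of them are at most 62, the other 18 − k are at least 63, so the total is at least (18 − k)·63 + k·7.
This is ≤ 383, so (18 − k)·63 + 7k ≤ 383, which gives k ≥ 14.
Exactly 14 works: 14 values at 7 and 4 at 63 total 350; raise one of the low values by 33 (still ≤ 62) to hit 383.

14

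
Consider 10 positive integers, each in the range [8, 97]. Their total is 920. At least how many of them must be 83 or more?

7

If only k of them are at least 83, the other 10 − k are at most 82, so the total is at most k·97 + (10 − k)·82.
This must reach 920, so k·97 + (10 − k)·82 ≥ 920, giving k ≥ 7.
Exactly 7 works: 7 values at 97 and 3 at 82 total 925; lower one of the high values by 5 (still ≥ 83) to hit 920.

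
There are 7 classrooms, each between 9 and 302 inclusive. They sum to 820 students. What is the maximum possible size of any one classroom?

To make one classroom as large as possible, make the other 6 as small as possible.
The other 6 contribute at least 6 × 9 = 54, leaving at most 820 − 54 = 766.
But each classroom is capped at 302, so the maximum is 302.
Achievable: one at 302 and the other 6 totalling 518, which fits since 6 × 9 ≤ 518 ≤ 6 × 302.

302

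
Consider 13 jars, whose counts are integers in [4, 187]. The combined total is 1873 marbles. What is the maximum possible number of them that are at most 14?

3

Each value at 14 or below falls at least 187 − 14 = 173 short of the ceiling 187.
The ceiling total is 13 × 187 = 2431, and we need 1873, so at most ⌊(2431 − 1873)/173⌋ = 3 can be that low.
k = 3 is achieved by 3 values at 14 and 10 at 187, total 1912; lower one of the 187's by 39 (still > 14) to reach 1873.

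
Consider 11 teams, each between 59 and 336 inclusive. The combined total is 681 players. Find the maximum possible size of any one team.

91

Maximizing one value means minimizing the remaining 10.
The other 10 contribute at least 10 × 59 = 590, leaving at most 681 − 590 = 91.
Since 91 ≤ 336, this is achievable: one at 91 and 10 at 59.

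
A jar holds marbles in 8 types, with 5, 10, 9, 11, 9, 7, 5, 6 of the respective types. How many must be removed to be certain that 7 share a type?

47

In the worst case you take as many as possible of each type without reaching 7: 5 + 6 + 6 + 6 + 6 + 6 + 5 + 6 = 46.
The next one must give 7 of some type, so 46 + 1 = 47.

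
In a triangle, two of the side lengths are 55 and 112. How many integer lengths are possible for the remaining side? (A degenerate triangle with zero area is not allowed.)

The triangle inequality gives |55 − 112| < c < 55 + 112, i.e. 57 < c < 167.
So c can be any integer from 58 to 166: 109 values.

109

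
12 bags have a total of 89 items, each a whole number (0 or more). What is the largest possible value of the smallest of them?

7

If every one of the 12 were at least 8, the total would be at least 12 × 8 = 96 > 89.
Taking 7 copies of 7 and 5 copies of 8 gives exactly 89, so 7 is attained.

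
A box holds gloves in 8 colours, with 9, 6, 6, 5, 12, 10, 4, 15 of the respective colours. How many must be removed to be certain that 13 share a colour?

In the worst case you take as many as possible of each colour without reaching 13: 9 + 6 + 6 + 5 + 12 + 10 + 4 + 12 = 64.
The next one must give 13 of some colour, so 64 + 1 = 65.

65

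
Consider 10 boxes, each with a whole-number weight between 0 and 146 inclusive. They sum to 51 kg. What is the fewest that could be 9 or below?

5

If only k of them are at most 9, the other 10 − k are at least 10, so the total is at least (10 − k)·10 + k·0.
This is ≤ 51, so (10 − k)·10 + 0k ≤ 51, which gives k ≥ 5.
Exactly 5 works: 5 values at 0 and 5 at 10 total 50; raise one of the low values by 1 (still ≤ 9) to hit 51.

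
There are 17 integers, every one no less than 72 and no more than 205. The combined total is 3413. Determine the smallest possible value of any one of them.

133

Minimizing one value means maximizing the remaining 16.
The other 16 contribute at most 16 × 205 = 3280, leaving at least 3413 − 3280 = 133.
Since 133 ≥ 72, this is achievable: one at 133 and 16 at 205.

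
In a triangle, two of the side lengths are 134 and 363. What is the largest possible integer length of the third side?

The third side must be less than 134 + 363 = 497.
The largest integer below 497 is 496.

496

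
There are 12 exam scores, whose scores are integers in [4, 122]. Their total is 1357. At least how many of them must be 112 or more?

3

If only k of them are at least 112, the other 12 − k are at most 111, so the total is at most k·122 + (12 − k)·111.
This must reach 1357, so k·122 + (12 − k)·111 ≥ 1357, giving k ≥ 3.
Exactly 3 works: 3 values at 122 and 9 at 111 total 1365; lower one of the high values by 8 (still ≥ 112) to hit 1357.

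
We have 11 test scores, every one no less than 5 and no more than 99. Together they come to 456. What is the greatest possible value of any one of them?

99

Maximizing one value means minimizing the remaining 10.
The other 10 contribute at least 10 × 5 = 50, leaving at most 456 − 50 = 406.
But each score is capped at 99, so the maximum is 99.
Achievable: one at 99 and the other 10 totalling 357, which fits since 10 × 5 ≤ 357 ≤ 10 × 99.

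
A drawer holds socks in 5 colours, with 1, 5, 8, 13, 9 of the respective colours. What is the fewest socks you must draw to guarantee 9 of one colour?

31

In the worst case you take as many as possible of each colour without reaching 9: 1 + 5 + 8 + 8 + 8 = 30.
The next one must give 9 of some colour, so 30 + 1 = 31.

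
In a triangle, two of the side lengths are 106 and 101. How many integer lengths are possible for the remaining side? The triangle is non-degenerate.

The triangle inequality gives |106 − 101| < c < 106 + 101, i.e. 5 < c < 207.
So c can be any integer from 6 to 206: 201 values.

201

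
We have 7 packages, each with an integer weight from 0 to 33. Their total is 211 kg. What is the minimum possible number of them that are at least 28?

4

Suppose at most 7 − j of them reach 28; then j values are ≤ 27 and the rest ≤ 33.
The total is then ≤ 27·j + 33·(7 − j) = 231 − 6j. For this to be ≥ 211 we need j ≤ 3, so at least 7 − 3 = 4 must reach 28.
Exactly 4 works: 4 values at 33 and 3 at 27 total 213; lower one of the high values by 2 (still ≥ 28) to hit 211.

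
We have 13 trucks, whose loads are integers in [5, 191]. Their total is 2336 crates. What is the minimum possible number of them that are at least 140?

If only k of them are at least 140, the other 13 − k are at most 139, so the total is at most k·191 + (13 − k)·139.
This must reach 2336, so k·191 + (13 − k)·139 ≥ 2336, giving k ≥ 11.
Exactly 11 works: 11 values at 191 and 2 at 139 total 2379; lower one of the high values by 43 (still ≥ 140) to hit 2336.

11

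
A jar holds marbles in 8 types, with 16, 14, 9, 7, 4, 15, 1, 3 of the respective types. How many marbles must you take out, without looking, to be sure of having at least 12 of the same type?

In the worst case you take as many as possible of each type without reaching 12: 11 + 11 + 9 + 7 + 4 + 11 + 1 + 3 = 57.
The next one must give 12 of some type, so 57 + 1 = 58.

58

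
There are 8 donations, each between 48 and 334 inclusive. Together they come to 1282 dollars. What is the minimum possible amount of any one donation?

48

Minimizing one value means maximizing the remaining 7.
The other 7 can take up 7 × 334 = 2338 ≥ 1282 − 48, so one donation can sit at its floor of 48.
Achievable: one at 48 and the other 7 totalling 1234, which fits since 7 × 48 ≤ 1234 ≤ 7 × 334.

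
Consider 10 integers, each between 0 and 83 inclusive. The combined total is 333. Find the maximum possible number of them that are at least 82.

4

If k of the values are ≥ 82, the total is ≥ 82k + 0(10 − k).
Setting 82k + 0(10 − k) ≤ 333 gives 82k ≤ 333, so k ≤ 4.
k = 4 is achieved by 4 values at 82 and 6 at 0, total 328; add 5 to one value (staying below 82) to reach 333.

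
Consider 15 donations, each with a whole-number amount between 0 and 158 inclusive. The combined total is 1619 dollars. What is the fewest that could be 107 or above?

Suppose at most 15 − j of them reach 107; then j values are ≤ 106 and the rest ≤ 158.
The total is then ≤ 106·j + 158·(15 − j) = 2370 − 52j. For this to be ≥ 1619 we need j ≤ 14, so at least 15 − 14 = 1 must reach 107.
Exactly 1 works: 1 value at 158 and 14 at 106 total 1642; lower one of the high values by 23 (still ≥ 107) to hit 1619.

1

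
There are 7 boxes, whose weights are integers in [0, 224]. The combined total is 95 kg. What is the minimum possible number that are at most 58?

Each value above 58 is at least 59, contributing at least 59 − 0 = 59 above the floor 0.
The sum exceeds the floor total 0 by 95, so at most ⌊95/59⌋ = 1 exceed 58, and at least 6 are ≤ 58.
Exactly 6 works: 6 values at 0 and 1 at 59 total 59; raise one of the low values by 36 (still ≤ 58) to hit 95.

6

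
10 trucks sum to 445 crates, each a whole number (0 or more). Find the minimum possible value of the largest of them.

45

The 10 values sum to 445, so their maximum is at least ⌈445/10⌉ = 45.
Equality holds with 5 values of 45 and 5 values of 44.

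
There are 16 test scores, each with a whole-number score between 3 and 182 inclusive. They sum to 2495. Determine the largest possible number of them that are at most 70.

3

Each value at 70 or below falls at least 182 − 70 = 112 short of the ceiling 182.
The ceiling total is 16 × 182 = 2912, and we need 2495, so at most ⌊(2912 − 2495)/112⌋ = 3 can be that low.
k = 3 is achieved by 3 values at 70 and 13 at 182, total 2576; lower one of the 182's by 81 (still > 70) to reach 2495.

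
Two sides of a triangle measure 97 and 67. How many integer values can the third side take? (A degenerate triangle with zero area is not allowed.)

The triangle inequality gives |97 − 67| < c < 97 + 67, i.e. 30 < c < 164.
So c can be any integer from 31 to 163: 133 values.

133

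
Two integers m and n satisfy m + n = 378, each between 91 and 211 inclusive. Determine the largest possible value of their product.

35721

With m + n fixed, mn peaks when the two are closest together.
Taking m = 189 and n = 189 (both in [91, 211]) gives mn = 35721.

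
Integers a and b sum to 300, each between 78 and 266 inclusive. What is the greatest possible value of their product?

22500

For a fixed sum, the product ab is largest when a and b are as close as possible.
Taking a = 150 and b = 150 (both in [78, 266]) gives ab = 22500.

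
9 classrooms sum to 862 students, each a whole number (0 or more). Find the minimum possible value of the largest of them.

The 9 values sum to 862, so their maximum is at least ⌈862/9⌉ = 96.
Taking 2 copies of 95 and 7 copies of 96 gives exactly 862, so 96 is attained.

96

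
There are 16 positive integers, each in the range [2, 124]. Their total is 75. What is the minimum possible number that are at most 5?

Let j be the number exceeding 5. Then the total is ≥ 6·j + 2·(16 − j) = 32 + 4j.
So 4j ≤ 43 and j ≤ 10; hence at least 16 − 10 = 6 are ≤ 5.
Exactly 6 works: 6 values at 2 and 10 at 6 total 72; raise one of the low values by 3 (still ≤ 5) to hit 75.

6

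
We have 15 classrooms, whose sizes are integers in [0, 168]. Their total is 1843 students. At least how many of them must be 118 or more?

Each value short of 118 is at most 117, costing at least 168 − 117 = 51 against the maximum total of 2520.
We can afford to lose at most 2520 − 1843 = 677, so at most ⌊677/51⌋ = 13 fall short, and at least 2 are ≥ 118.
Exactly 2 works: 2 values at 168 and 13 at 117 total 1857; lower one of the high values by 14 (still ≥ 118) to hit 1843.

2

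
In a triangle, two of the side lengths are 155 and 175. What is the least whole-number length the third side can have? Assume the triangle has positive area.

21

The third side must exceed |155 − 175| = 20.
The smallest integer above 20 is 21.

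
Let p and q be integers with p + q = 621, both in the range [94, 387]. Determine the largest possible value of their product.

96410

pq = p(621 − p) is maximized when p is as near 621/2 as the bounds allow.
Taking p = 310 and q = 311 (both in [94, 387]) gives pq = 96410.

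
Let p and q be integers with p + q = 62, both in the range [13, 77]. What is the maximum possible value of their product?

961

For a fixed sum, the product pq is largest when p and q are as close as possible.
Taking p = 31 and q = 31 (both in [13, 77]) gives pq = 961.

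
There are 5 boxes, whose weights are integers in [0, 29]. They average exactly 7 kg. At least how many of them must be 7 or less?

The total is 5 × 7 = 35.
Each value above 7 is at least 8, contributing at least 8 − 0 = 8 above the floor 0.
The sum exceeds the floor total 0 by 35, so at most ⌊35/8⌋ = 4 exceed 7, and at least 1 are ≤ 7.
Exactly 1 works: 1 value at 0 and 4 at 8 total 32; raise one of the low values by 3 (still ≤ 7) to hit 35.

1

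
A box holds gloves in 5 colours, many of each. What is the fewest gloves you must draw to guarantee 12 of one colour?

You could draw 11 of every colour without reaching 12 of any — 55 in all.
One more forces 12 of some colour, so 55 + 1 = 56.

56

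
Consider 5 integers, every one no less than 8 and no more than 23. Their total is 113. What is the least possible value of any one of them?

21

Minimizing one value means maximizing the remaining 4.
The other 4 contribute at most 4 × 23 = 92, leaving at least 113 − 92 = 21.
Since 21 ≥ 8, this is achievable: one at 21 and 4 at 23.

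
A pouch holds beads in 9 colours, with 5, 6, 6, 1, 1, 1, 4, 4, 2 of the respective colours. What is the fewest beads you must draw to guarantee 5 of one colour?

In the worst case you take as many as possible of each colour without reaching 5: 4 + 4 + 4 + 1 + 1 + 1 + 4 + 4 + 2 = 25.
The next one must give 5 of some colour, so 25 + 1 = 26.

26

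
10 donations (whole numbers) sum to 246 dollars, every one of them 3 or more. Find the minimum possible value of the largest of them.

If every one of the 10 were at most 24, the total would be at most 10 × 24 = 240 < 246.
Equality holds with 6 values of 25 and 4 values of 24.

25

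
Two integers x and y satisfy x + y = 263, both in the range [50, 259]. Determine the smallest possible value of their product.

Since x + y is fixed, pushing one of them to its bound minimizes the product.
At the endpoint x = 50, y = 263 − 50 = 213, so xy = 50 × 213 = 10650.

10650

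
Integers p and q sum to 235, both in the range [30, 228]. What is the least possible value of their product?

pq = p(235 − p) is concave in p, so over [30, 205] it is minimized at an endpoint.
At the endpoint p = 30, q = 235 − 30 = 205, so pq = 30 × 205 = 6150.

6150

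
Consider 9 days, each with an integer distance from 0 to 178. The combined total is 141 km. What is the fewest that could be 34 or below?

5

If only k of them are at most 34, the other 9 − k are at least 35, so the total is at least (9 − k)·35 + k·0.
This is ≤ 141, so (9 − k)·35 + 0k ≤ 141, which gives k ≥ 5.
Exactly 5 works: 5 values at 0 and 4 at 35 total 140; raise one of the low values by 1 (still ≤ 34) to hit 141.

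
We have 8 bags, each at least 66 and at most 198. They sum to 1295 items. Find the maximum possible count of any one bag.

Maximizing one value means minimizing the remaining 7.
The other 7 contribute at least 7 × 66 = 462, leaving at most 1295 − 462 = 833.
But each bag is capped at 198, so the maximum is 198.
Achievable: one at 198 and the other 7 totalling 1097, which fits since 7 × 66 ≤ 1097 ≤ 7 × 198.

198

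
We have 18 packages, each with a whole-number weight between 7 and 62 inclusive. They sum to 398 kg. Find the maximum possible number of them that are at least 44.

If k of the values are ≥ 44, the total is ≥ 44k + 7(18 − k).
Setting 44k + 7(18 − k) ≤ 398 gives 37k ≤ 272, so k ≤ 7.
k = 7 is achieved by 7 values at 44 and 11 at 7, total 385; add 13 to one value (staying below 44) to reach 398.

7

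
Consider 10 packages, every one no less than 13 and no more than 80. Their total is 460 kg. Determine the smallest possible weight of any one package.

To make one package as small as possible, make the other 9 as large as possible.
The other 9 can take up 9 × 80 = 720 ≥ 460 − 13, so one package can sit at its floor of 13.
Achievable: one at 13 and the other 9 totalling 447, which fits since 9 × 13 ≤ 447 ≤ 9 × 80.

13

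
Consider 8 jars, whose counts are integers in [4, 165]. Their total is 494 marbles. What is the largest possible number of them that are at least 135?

With k values at 135 or above and the rest at least 4, the sum is at least 32 + 131k.
Since the sum is 494, we need 131k ≤ 462, i.e. k ≤ 3.
k = 3 is achieved by 3 values at 135 and 5 at 4, total 425; add 69 to one value (staying below 135) to reach 494.

3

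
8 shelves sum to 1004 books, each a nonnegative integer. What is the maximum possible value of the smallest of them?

125

If every one of the 8 were at least 126, the total would be at least 8 × 126 = 1008 > 1004.
Taking 4 copies of 125 and 4 copies of 126 gives exactly 1004, so 125 is attained.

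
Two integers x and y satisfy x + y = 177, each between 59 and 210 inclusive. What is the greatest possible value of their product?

7832

xy = x(177 − x) is maximized when x is as near 177/2 as the bounds allow.
Taking x = 88 and y = 89 (both in [59, 210]) gives xy = 7832.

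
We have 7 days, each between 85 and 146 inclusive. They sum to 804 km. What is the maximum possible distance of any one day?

146

To make one day as large as possible, make the other 6 as small as possible.
The other 6 contribute at least 6 × 85 = 510, leaving at most 804 − 510 = 294.
But each day is capped at 146, so the maximum is 146.
Achievable: one at 146 and the other 6 totalling 658, which fits since 6 × 85 ≤ 658 ≤ 6 × 146.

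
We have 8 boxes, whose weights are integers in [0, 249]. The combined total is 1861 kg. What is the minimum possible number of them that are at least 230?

2

Suppose at most 8 − j of them reach 230; then j values are ≤ 229 and the rest ≤ 249.
The total is then ≤ 229·j + 249·(8 − j) = 1992 − 20j. For this to be ≥ 1861 we need j ≤ 6, so at least 8 − 6 = 2 must reach 230.
Exactly 2 works: 2 values at 249 and 6 at 229 total 1872; lower one of the high values by 11 (still ≥ 230) to hit 1861.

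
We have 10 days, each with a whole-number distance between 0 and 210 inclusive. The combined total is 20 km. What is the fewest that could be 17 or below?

Each value above 17 is at least 18, contributing at least 18 − 0 = 18 above the floor 0.
The sum exceeds the floor total 0 by 20, so at most ⌊20/18⌋ = 1 exceed 17, and at least 9 are ≤ 17.
Exactly 9 works: 9 values at 0 and 1 at 18 total 18; raise one of the low values by 2 (still ≤ 17) to hit 20.

9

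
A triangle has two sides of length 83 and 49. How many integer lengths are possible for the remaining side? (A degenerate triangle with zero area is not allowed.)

The triangle inequality gives |83 − 49| < c < 83 + 49, i.e. 34 < c < 132.
So c can be any integer from 35 to 131: 97 values.

97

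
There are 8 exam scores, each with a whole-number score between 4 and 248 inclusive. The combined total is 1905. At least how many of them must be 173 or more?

7

Suppose at most 8 − j of them reach 173; then j values are ≤ 172 and the rest ≤ 248.
The total is then ≤ 172·j + 248·(8 − j) = 1984 − 76j. For this to be ≥ 1905 we need j ≤ 1, so at least 8 − 1 = 7 must reach 173.
Exactly 7 works: 7 values at 248 and 1 at 172 total 1908; lower one of the high values by 3 (still ≥ 173) to hit 1905.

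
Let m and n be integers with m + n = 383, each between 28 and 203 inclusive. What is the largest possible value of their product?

36672

mn = m(383 − m) is maximized when m is as near 383/2 as the bounds allow.
Taking m = 191 and n = 192 (both in [28, 203]) gives mn = 36672.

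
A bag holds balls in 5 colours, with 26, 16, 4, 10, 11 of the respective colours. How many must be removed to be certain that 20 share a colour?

61

In the worst case you take as many as possible of each colour without reaching 20: 19 + 16 + 4 + 10 + 11 = 60.
The next one must give 20 of some colour, so 60 + 1 = 61.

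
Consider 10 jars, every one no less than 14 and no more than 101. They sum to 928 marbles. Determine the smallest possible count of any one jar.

19

To make one jar as small as possible, make the other 9 as large as possible.
The other 9 contribute at most 9 × 101 = 909, leaving at least 928 − 909 = 19.
Since 19 ≥ 14, this is achievable: one at 19 and 9 at 101.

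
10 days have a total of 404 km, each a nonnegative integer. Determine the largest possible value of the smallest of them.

If every one of the 10 were at least 41, the total would be at least 10 × 41 = 410 > 404.
Taking 6 copies of 40 and 4 copies of 41 gives exactly 404, so 40 is attained.

40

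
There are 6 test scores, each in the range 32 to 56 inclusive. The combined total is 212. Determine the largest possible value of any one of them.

52

To make one score as large as possible, make the other 5 as small as possible.
The other 5 contribute at least 5 × 32 = 160, leaving at most 212 − 160 = 52.
Since 52 ≤ 56, this is achievable: one at 52 and 5 at 32.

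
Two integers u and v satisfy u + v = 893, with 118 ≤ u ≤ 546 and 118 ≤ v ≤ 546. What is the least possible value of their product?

For a fixed sum, uv is smallest when u and v are as far apart as possible.
At the endpoint u = 347, v = 893 − 347 = 546, so uv = 347 × 546 = 189462.

189462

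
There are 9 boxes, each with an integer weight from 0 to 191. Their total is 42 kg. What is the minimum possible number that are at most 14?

7

Let j be the number exceeding 14. Then the total is ≥ 15·j + 0·(9 − j) = 0 + 15j.
So 15j ≤ 42 and j ≤ 2; hence at least 9 − 2 = 7 are ≤ 14.
Exactly 7 works: 7 values at 0 and 2 at 15 total 30; raise one of the low values by 12 (still ≤ 14) to hit 42.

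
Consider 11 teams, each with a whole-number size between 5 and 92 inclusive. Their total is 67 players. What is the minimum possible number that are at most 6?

If only k of them are at most 6, the other 11 − k are at least 7, so the total is at least (11 − k)·7 + k·5.
This is ≤ 67, so (11 − k)·7 + 5k ≤ 67, which gives k ≥ 5.
Exactly 5 works: 5 values at 5 and 6 at 7 total 67.

5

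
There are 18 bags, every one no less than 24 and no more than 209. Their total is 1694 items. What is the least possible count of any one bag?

Minimizing one value means maximizing the remaining 17.
The other 17 can take up 17 × 209 = 3553 ≥ 1694 − 24, so one bag can sit at its floor of 24.
Achievable: one at 24 and the other 17 totalling 1670, which fits since 17 × 24 ≤ 1670 ≤ 17 × 209.

24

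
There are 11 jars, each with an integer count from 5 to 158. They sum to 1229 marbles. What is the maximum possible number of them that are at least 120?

10

Suppose k of them are at least 120. Those contribute at least 120 each and the other 11 − k at least 5 each.
So the total is at least 120k + 5(11 − k) = 55 + 115k. This must be ≤ 1229, giving k ≤ 10.
k = 10 is achieved by 10 values at 120 and 1 at 5, total 1205; add 24 to one value (staying below 120) to reach 1229.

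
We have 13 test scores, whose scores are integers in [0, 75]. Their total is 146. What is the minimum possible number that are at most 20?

Let j be the number exceeding 20. Then the total is ≥ 21·j + 0·(13 − j) = 0 + 21j.
So 21j ≤ 146 and j ≤ 6; hence at least 13 − 6 = 7 are ≤ 20.
Exactly 7 works: 7 values at 0 and 6 at 21 total 126; raise one of the low values by 20 (still ≤ 20) to hit 146.

7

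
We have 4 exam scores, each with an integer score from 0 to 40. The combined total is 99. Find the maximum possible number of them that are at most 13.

2

Each value at 13 or below falls at least 40 − 13 = 27 short of the ceiling 40.
The ceiling total is 4 × 40 = 160, and we need 99, so at most ⌊(160 − 99)/27⌋ = 2 can be that low.
k = 2 is achieved by 2 values at 13 and 2 at 40, total 106; lower one of the 40's by 7 (still > 13) to reach 99.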